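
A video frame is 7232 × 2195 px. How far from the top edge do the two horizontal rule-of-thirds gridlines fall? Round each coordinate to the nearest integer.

2195 / 3 = 731.67, so the horizontal lines sit at one and two thirds of 2195.

y = 732 px and y = 1463 px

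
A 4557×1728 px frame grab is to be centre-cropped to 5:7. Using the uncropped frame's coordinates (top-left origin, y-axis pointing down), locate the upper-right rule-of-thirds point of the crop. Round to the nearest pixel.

(2484, 576)

4557/1728 > 5/7, so the 5:7 crop keeps the full height 1728 and trims width to 1728 × 5/7 = 1234.29 px.
Left offset = (4557 − 1234.29)/2 = 1661.36 px; top offset = 0.
Upper-right is two-thirds across and one-third down within the crop:
x = 1661.36 + 2 × 1234.29/3 ≈ 2484; y = 0.00 + 1 × 1728.00/3 ≈ 576.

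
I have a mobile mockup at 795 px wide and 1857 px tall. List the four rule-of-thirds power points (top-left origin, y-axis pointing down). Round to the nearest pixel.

(265, 619), (530, 619), (265, 1238), (530, 1238)

One third of 795 is 265; one third of 1857 is 619.
Vertical third lines at x = 265 and x = 530; horizontal third lines at y = 619 and y = 1238.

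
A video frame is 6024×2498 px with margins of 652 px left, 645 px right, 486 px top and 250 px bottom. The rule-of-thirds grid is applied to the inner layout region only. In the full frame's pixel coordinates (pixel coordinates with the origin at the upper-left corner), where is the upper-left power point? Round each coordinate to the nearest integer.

Content width = 6024 − 652 − 645 = 4727 px; content height = 2498 − 486 − 250 = 1762 px.
Upper-left is one-third across and one-third down within the inner layout region.
x = 652 + 1 × 4727/3 = 652 + 1575.67 ≈ 2228
y = 486 + 1 × 1762/3 = 486 + 587.33 ≈ 1073

(2228, 1073)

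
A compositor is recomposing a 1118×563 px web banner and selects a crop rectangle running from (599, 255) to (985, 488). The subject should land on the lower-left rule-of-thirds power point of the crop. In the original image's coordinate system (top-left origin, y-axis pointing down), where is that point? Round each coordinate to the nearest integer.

x = 728 px, y = 410 px

Crop width = 985 − 599 = 386 px; one third is 128.67 px.
Crop height = 488 − 255 = 233 px; one third is 77.67 px.
The lower-left point is one-third across and two-thirds down within the crop:
x = 599 + 1 × 128.67 ≈ 728; y = 255 + 2 × 77.67 ≈ 410.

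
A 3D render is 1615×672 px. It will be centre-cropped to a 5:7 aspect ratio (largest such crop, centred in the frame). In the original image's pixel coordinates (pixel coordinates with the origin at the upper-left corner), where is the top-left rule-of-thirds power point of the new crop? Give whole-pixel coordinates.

(728, 224)

1615/672 > 5/7, so the 5:7 crop keeps the full height 672 and trims width to 672 × 5/7 = 480.00 px.
Left offset = (1615 − 480.00)/2 = 567.50 px; top offset = 0.
Top-left is one-third across and one-third down within the crop:
x = 567.50 + 1 × 480.00/3 ≈ 728; y = 0.00 + 1 × 672.00/3 ≈ 224.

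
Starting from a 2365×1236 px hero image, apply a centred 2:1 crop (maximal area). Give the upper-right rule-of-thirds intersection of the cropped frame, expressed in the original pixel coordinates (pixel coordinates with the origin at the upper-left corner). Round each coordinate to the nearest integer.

2365/1236 < 2/1, so the 2:1 crop keeps the full width 2365 and trims height to 2365 × 1/2 = 1182.50 px.
Top offset = (1236 − 1182.50)/2 = 26.75 px; left offset = 0.
Upper-right is two-thirds across and one-third down within the crop:
x = 0.00 + 2 × 2365.00/3 ≈ 1577; y = 26.75 + 1 × 1182.50/3 ≈ 421.

x = 1577 px, y = 421 px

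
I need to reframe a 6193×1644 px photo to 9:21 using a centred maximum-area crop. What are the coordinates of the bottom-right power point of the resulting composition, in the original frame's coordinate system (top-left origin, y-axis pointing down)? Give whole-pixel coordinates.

x = 3214 px, y = 1096 px

6193/1644 > 9/21, so the 9:21 crop keeps the full height 1644 and trims width to 1644 × 9/21 = 704.57 px.
Left offset = (6193 − 704.57)/2 = 2744.21 px; top offset = 0.
Bottom-right is two-thirds across and two-thirds down within the crop:
x = 2744.21 + 2 × 704.57/3 ≈ 3214; y = 0.00 + 2 × 1644.00/3 ≈ 1096.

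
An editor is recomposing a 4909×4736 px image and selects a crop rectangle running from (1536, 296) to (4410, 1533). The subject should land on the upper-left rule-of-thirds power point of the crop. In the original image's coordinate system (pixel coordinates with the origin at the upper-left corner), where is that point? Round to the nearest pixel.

Crop width = 4410 − 1536 = 2874 px; one third is 958.00 px.
Crop height = 1533 − 296 = 1237 px; one third is 412.33 px.
The upper-left point is one-third across and one-third down within the crop:
x = 1536 + 1 × 958.00 ≈ 2494; y = 296 + 1 × 412.33 ≈ 708.

x = 2494 px, y = 708 px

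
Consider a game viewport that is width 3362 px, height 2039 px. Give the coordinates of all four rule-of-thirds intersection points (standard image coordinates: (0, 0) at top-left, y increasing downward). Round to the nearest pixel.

One third of 3362 is 1120.67; one third of 2039 is 679.67.
Vertical third lines at x = 1121 and x = 2241; horizontal third lines at y = 680 and y = 1359.

(1121, 680), (2241, 680), (1121, 1359), (2241, 1359)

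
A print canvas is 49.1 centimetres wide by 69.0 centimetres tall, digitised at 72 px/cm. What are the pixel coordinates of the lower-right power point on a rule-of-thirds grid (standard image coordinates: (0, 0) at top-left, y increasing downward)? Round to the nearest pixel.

(2357, 3312)

In pixels the canvas is 49.1 × 72 = 3535.2 wide and 69.0 × 72 = 4968 tall.
The lower-right point is two-thirds across and two-thirds down:
x = 2 × 3535.2/3 ≈ 2357; y = 2 × 4968/3 ≈ 3312.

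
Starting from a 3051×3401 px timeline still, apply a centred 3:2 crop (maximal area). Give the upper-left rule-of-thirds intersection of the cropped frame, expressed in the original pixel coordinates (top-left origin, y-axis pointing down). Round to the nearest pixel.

(1017, 1362)

3051/3401 < 3/2, so the 3:2 crop keeps the full width 3051 and trims height to 3051 × 2/3 = 2034.00 px.
Top offset = (3401 − 2034.00)/2 = 683.50 px; left offset = 0.
Upper-left is one-third across and one-third down within the crop:
x = 0.00 + 1 × 3051.00/3 ≈ 1017; y = 683.50 + 1 × 2034.00/3 ≈ 1362.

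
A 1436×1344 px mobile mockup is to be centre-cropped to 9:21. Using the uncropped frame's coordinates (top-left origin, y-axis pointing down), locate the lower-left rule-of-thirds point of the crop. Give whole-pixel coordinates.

x = 622 px, y = 896 px

1436/1344 > 9/21, so the 9:21 crop keeps the full height 1344 and trims width to 1344 × 9/21 = 576.00 px.
Left offset = (1436 − 576.00)/2 = 430.00 px; top offset = 0.
Lower-left is one-third across and two-thirds down within the crop:
x = 430.00 + 1 × 576.00/3 ≈ 622; y = 0.00 + 2 × 1344.00/3 ≈ 896.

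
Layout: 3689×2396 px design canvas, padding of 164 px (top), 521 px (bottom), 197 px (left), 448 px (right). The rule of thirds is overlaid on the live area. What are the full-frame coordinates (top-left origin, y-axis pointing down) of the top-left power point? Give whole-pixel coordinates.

Content width = 3689 − 197 − 448 = 3044 px; content height = 2396 − 164 − 521 = 1711 px.
Top-left is one-third across and one-third down within the live area.
x = 197 + 1 × 3044/3 = 197 + 1014.67 ≈ 1212
y = 164 + 1 × 1711/3 = 164 + 570.33 ≈ 734

(1212, 734)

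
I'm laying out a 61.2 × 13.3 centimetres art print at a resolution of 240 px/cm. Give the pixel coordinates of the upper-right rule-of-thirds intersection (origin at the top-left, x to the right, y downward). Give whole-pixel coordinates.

x = 9792 px, y = 1064 px

In pixels the canvas is 61.2 × 240 = 14688 wide and 13.3 × 240 = 3192 tall.
The upper-right point is two-thirds across and one-third down:
x = 2 × 14688/3 ≈ 9792; y = 1 × 3192/3 ≈ 1064.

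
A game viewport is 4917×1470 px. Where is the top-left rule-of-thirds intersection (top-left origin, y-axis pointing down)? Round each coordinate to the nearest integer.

The top-left point sits one-third of the way across and one-third of the way down.
x = 1 × 4917/3 ≈ 1639; y = 1 × 1470/3 ≈ 490.

(1639, 490)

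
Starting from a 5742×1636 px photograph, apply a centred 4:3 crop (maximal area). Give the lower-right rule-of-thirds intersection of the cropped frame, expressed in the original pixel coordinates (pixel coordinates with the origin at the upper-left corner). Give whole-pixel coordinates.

(3235, 1091)

5742/1636 > 4/3, so the 4:3 crop keeps the full height 1636 and trims width to 1636 × 4/3 = 2181.33 px.
Left offset = (5742 − 2181.33)/2 = 1780.33 px; top offset = 0.
Lower-right is two-thirds across and two-thirds down within the crop:
x = 1780.33 + 2 × 2181.33/3 ≈ 3235; y = 0.00 + 2 × 1636.00/3 ≈ 1091.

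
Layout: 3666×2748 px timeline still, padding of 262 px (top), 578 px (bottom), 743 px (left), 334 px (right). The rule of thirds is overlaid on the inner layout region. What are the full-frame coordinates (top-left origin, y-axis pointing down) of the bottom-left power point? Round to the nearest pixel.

Content width = 3666 − 743 − 334 = 2589 px; content height = 2748 − 262 − 578 = 1908 px.
Bottom-left is one-third across and two-thirds down within the inner layout region.
x = 743 + 1 × 2589/3 = 743 + 863.00 ≈ 1606
y = 262 + 2 × 1908/3 = 262 + 1272.00 ≈ 1534

(1606, 1534)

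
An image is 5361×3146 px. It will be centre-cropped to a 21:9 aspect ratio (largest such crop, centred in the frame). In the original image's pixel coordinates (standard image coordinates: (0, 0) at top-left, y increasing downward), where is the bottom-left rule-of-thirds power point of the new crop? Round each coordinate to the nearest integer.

(1787, 1956)

5361/3146 < 21/9, so the 21:9 crop keeps the full width 5361 and trims height to 5361 × 9/21 = 2297.57 px.
Top offset = (3146 − 2297.57)/2 = 424.21 px; left offset = 0.
Bottom-left is one-third across and two-thirds down within the crop:
x = 0.00 + 1 × 5361.00/3 ≈ 1787; y = 424.21 + 2 × 2297.57/3 ≈ 1956.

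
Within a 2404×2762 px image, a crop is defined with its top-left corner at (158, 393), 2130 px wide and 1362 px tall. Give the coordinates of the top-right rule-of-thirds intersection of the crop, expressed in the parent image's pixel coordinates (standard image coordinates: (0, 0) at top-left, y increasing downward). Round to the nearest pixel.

(1578, 847)

One third of the crop width 2130 is 710.00 px.
One third of the crop height 1362 is 454.00 px.
The top-right point is two-thirds across and one-third down within the crop:
x = 158 + 2 × 710.00 ≈ 1578; y = 393 + 1 × 454.00 ≈ 847.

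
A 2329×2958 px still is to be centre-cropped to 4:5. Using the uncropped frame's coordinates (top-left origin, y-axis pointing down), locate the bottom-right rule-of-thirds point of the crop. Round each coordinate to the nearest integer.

2329/2958 < 4/5, so the 4:5 crop keeps the full width 2329 and trims height to 2329 × 5/4 = 2911.25 px.
Top offset = (2958 − 2911.25)/2 = 23.38 px; left offset = 0.
Bottom-right is two-thirds across and two-thirds down within the crop:
x = 0.00 + 2 × 2329.00/3 ≈ 1553; y = 23.38 + 2 × 2911.25/3 ≈ 1964.

x = 1553 px, y = 1964 px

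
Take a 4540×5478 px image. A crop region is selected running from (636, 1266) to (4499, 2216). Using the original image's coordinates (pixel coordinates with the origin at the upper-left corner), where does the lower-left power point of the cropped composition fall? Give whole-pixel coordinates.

Crop width = 4499 − 636 = 3863 px; one third is 1287.67 px.
Crop height = 2216 − 1266 = 950 px; one third is 316.67 px.
The lower-left point is one-third across and two-thirds down within the crop:
x = 636 + 1 × 1287.67 ≈ 1924; y = 1266 + 2 × 316.67 ≈ 1899.

(1924, 1899)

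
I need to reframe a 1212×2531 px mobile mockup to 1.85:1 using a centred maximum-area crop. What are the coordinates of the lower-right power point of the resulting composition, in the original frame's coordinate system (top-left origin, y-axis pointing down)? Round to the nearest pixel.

x = 808 px, y = 1375 px

1212/2531 < 1.85/1, so the 1.85:1 crop keeps the full width 1212 and trims height to 1212 × 1/1.85 = 655.14 px.
Top offset = (2531 − 655.14)/2 = 937.93 px; left offset = 0.
Lower-right is two-thirds across and two-thirds down within the crop:
x = 0.00 + 2 × 1212.00/3 ≈ 808; y = 937.93 + 2 × 655.14/3 ≈ 1375.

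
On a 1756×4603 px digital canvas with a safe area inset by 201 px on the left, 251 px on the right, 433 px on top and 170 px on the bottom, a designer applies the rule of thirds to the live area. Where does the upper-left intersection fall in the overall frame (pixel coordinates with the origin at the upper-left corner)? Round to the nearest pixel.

Content width = 1756 − 201 − 251 = 1304 px; content height = 4603 − 433 − 170 = 4000 px.
Upper-left is one-third across and one-third down within the live area.
x = 201 + 1 × 1304/3 = 201 + 434.67 ≈ 636
y = 433 + 1 × 4000/3 = 433 + 1333.33 ≈ 1766

(636, 1766)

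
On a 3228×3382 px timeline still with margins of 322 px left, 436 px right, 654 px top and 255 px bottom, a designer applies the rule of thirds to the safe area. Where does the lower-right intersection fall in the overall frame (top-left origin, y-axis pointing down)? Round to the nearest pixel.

Content width = 3228 − 322 − 436 = 2470 px; content height = 3382 − 654 − 255 = 2473 px.
Lower-right is two-thirds across and two-thirds down within the safe area.
x = 322 + 2 × 2470/3 = 322 + 1646.67 ≈ 1969
y = 654 + 2 × 2473/3 = 654 + 1648.67 ≈ 2303

(1969, 2303)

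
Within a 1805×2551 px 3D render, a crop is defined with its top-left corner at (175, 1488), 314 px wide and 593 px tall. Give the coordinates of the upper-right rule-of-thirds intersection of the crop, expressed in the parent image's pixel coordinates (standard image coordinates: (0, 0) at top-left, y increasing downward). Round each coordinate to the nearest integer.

One third of the crop width 314 is 104.67 px.
One third of the crop height 593 is 197.67 px.
The upper-right point is two-thirds across and one-third down within the crop:
x = 175 + 2 × 104.67 ≈ 384; y = 1488 + 1 × 197.67 ≈ 1686.

(384, 1686)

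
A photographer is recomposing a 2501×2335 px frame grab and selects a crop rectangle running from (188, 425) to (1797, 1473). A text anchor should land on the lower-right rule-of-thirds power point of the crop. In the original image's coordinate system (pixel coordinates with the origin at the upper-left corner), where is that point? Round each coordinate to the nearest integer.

Crop width = 1797 − 188 = 1609 px; one third is 536.33 px.
Crop height = 1473 − 425 = 1048 px; one third is 349.33 px.
The lower-right point is two-thirds across and two-thirds down within the crop:
x = 188 + 2 × 536.33 ≈ 1261; y = 425 + 2 × 349.33 ≈ 1124.

(1261, 1124)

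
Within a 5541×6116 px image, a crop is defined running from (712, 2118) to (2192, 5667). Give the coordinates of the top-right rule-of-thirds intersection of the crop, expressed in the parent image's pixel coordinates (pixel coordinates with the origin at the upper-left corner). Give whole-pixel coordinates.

Crop width = 2192 − 712 = 1480 px; one third is 493.33 px.
Crop height = 5667 − 2118 = 3549 px; one third is 1183.00 px.
The top-right point is two-thirds across and one-third down within the crop:
x = 712 + 2 × 493.33 ≈ 1699; y = 2118 + 1 × 1183.00 ≈ 3301.

(1699, 3301)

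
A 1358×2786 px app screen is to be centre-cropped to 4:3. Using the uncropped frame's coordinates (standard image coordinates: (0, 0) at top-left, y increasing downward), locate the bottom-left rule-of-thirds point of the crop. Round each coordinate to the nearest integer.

(453, 1563)

1358/2786 < 4/3, so the 4:3 crop keeps the full width 1358 and trims height to 1358 × 3/4 = 1018.50 px.
Top offset = (2786 − 1018.50)/2 = 883.75 px; left offset = 0.
Bottom-left is one-third across and two-thirds down within the crop:
x = 0.00 + 1 × 1358.00/3 ≈ 453; y = 883.75 + 2 × 1018.50/3 ≈ 1563.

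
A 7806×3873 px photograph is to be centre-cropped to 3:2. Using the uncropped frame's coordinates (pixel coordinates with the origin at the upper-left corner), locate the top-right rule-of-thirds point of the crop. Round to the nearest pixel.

7806/3873 > 3/2, so the 3:2 crop keeps the full height 3873 and trims width to 3873 × 3/2 = 5809.50 px.
Left offset = (7806 − 5809.50)/2 = 998.25 px; top offset = 0.
Top-right is two-thirds across and one-third down within the crop:
x = 998.25 + 2 × 5809.50/3 ≈ 4871; y = 0.00 + 1 × 3873.00/3 ≈ 1291.

(4871, 1291)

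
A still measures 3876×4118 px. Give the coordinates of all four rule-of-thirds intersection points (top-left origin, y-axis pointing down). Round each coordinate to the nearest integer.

(1292, 1373), (2584, 1373), (1292, 2745), (2584, 2745)

One third of 3876 is 1292; one third of 4118 is 1372.67.
Vertical third lines at x = 1292 and x = 2584; horizontal third lines at y = 1373 and y = 2745.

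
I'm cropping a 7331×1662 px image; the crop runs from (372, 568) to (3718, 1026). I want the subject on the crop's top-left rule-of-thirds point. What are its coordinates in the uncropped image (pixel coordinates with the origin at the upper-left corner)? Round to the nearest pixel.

Crop width = 3718 − 372 = 3346 px; one third is 1115.33 px.
Crop height = 1026 − 568 = 458 px; one third is 152.67 px.
The top-left point is one-third across and one-third down within the crop:
x = 372 + 1 × 1115.33 ≈ 1487; y = 568 + 1 × 152.67 ≈ 721.

(1487, 721)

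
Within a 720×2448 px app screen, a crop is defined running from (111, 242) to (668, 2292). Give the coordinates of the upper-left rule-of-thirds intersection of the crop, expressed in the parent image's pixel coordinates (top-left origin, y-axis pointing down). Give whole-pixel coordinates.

x = 297 px, y = 925 px

Crop width = 668 − 111 = 557 px; one third is 185.67 px.
Crop height = 2292 − 242 = 2050 px; one third is 683.33 px.
The upper-left point is one-third across and one-third down within the crop:
x = 111 + 1 × 185.67 ≈ 297; y = 242 + 1 × 683.33 ≈ 925.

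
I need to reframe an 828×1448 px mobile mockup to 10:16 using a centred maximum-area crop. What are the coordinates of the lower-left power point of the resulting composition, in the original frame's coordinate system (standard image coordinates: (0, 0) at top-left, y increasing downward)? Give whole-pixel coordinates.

x = 276 px, y = 945 px

828/1448 < 10/16, so the 10:16 crop keeps the full width 828 and trims height to 828 × 16/10 = 1324.80 px.
Top offset = (1448 − 1324.80)/2 = 61.60 px; left offset = 0.
Lower-left is one-third across and two-thirds down within the crop:
x = 0.00 + 1 × 828.00/3 ≈ 276; y = 61.60 + 2 × 1324.80/3 ≈ 945.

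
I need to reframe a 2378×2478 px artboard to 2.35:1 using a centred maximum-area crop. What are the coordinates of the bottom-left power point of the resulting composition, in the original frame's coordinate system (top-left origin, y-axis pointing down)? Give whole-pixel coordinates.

2378/2478 < 2.35/1, so the 2.35:1 crop keeps the full width 2378 and trims height to 2378 × 1/2.35 = 1011.91 px.
Top offset = (2478 − 1011.91)/2 = 733.04 px; left offset = 0.
Bottom-left is one-third across and two-thirds down within the crop:
x = 0.00 + 1 × 2378.00/3 ≈ 793; y = 733.04 + 2 × 1011.91/3 ≈ 1408.

x = 793 px, y = 1408 px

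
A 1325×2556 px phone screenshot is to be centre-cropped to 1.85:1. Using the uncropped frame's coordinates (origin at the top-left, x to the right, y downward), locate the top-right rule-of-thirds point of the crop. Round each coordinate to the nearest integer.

1325/2556 < 1.85/1, so the 1.85:1 crop keeps the full width 1325 and trims height to 1325 × 1/1.85 = 716.22 px.
Top offset = (2556 − 716.22)/2 = 919.89 px; left offset = 0.
Top-right is two-thirds across and one-third down within the crop:
x = 0.00 + 2 × 1325.00/3 ≈ 883; y = 919.89 + 1 × 716.22/3 ≈ 1159.

(883, 1159)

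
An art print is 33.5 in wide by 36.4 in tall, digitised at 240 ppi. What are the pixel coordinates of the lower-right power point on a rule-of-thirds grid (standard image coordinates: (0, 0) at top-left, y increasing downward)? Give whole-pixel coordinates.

In pixels the canvas is 33.5 × 240 = 8040 wide and 36.4 × 240 = 8736 tall.
The lower-right point is two-thirds across and two-thirds down:
x = 2 × 8040/3 ≈ 5360; y = 2 × 8736/3 ≈ 5824.

(5360, 5824)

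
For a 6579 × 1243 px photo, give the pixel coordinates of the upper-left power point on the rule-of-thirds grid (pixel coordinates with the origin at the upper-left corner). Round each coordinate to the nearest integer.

(2193, 414)

The upper-left point sits one-third of the way across and one-third of the way down.
x = 1 × 6579/3 ≈ 2193; y = 1 × 1243/3 ≈ 414.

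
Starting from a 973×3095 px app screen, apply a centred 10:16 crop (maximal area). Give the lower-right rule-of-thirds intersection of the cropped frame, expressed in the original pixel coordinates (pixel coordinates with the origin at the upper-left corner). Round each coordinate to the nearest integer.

x = 649 px, y = 1807 px

973/3095 < 10/16, so the 10:16 crop keeps the full width 973 and trims height to 973 × 16/10 = 1556.80 px.
Top offset = (3095 − 1556.80)/2 = 769.10 px; left offset = 0.
Lower-right is two-thirds across and two-thirds down within the crop:
x = 0.00 + 2 × 973.00/3 ≈ 649; y = 769.10 + 2 × 1556.80/3 ≈ 1807.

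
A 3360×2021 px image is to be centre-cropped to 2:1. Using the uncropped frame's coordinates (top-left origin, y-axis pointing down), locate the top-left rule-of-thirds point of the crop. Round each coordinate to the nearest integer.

x = 1120 px, y = 731 px

3360/2021 < 2/1, so the 2:1 crop keeps the full width 3360 and trims height to 3360 × 1/2 = 1680.00 px.
Top offset = (2021 − 1680.00)/2 = 170.50 px; left offset = 0.
Top-left is one-third across and one-third down within the crop:
x = 0.00 + 1 × 3360.00/3 ≈ 1120; y = 170.50 + 1 × 1680.00/3 ≈ 731.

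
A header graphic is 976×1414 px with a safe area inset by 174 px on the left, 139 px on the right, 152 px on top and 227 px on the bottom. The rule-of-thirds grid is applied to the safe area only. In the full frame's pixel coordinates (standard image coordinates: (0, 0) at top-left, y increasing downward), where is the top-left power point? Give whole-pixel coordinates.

x = 395 px, y = 497 px

Content width = 976 − 174 − 139 = 663 px; content height = 1414 − 152 − 227 = 1035 px.
Top-left is one-third across and one-third down within the safe area.
x = 174 + 1 × 663/3 = 174 + 221.00 ≈ 395
y = 152 + 1 × 1035/3 = 152 + 345.00 ≈ 497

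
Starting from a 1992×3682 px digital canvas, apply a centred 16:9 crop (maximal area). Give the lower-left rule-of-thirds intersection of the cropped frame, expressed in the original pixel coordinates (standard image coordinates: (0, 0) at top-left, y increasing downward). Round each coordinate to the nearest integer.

x = 664 px, y = 2028 px

1992/3682 < 16/9, so the 16:9 crop keeps the full width 1992 and trims height to 1992 × 9/16 = 1120.50 px.
Top offset = (3682 − 1120.50)/2 = 1280.75 px; left offset = 0.
Lower-left is one-third across and two-thirds down within the crop:
x = 0.00 + 1 × 1992.00/3 ≈ 664; y = 1280.75 + 2 × 1120.50/3 ≈ 2028.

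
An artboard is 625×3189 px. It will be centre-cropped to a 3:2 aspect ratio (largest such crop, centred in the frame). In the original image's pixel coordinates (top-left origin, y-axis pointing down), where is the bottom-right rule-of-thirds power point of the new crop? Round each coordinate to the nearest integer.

(417, 1664)

625/3189 < 3/2, so the 3:2 crop keeps the full width 625 and trims height to 625 × 2/3 = 416.67 px.
Top offset = (3189 − 416.67)/2 = 1386.17 px; left offset = 0.
Bottom-right is two-thirds across and two-thirds down within the crop:
x = 0.00 + 2 × 625.00/3 ≈ 417; y = 1386.17 + 2 × 416.67/3 ≈ 1664.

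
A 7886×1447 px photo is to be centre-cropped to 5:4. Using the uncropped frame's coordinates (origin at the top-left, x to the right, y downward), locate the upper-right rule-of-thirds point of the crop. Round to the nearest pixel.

x = 4244 px, y = 482 px

7886/1447 > 5/4, so the 5:4 crop keeps the full height 1447 and trims width to 1447 × 5/4 = 1808.75 px.
Left offset = (7886 − 1808.75)/2 = 3038.62 px; top offset = 0.
Upper-right is two-thirds across and one-third down within the crop:
x = 3038.62 + 2 × 1808.75/3 ≈ 4244; y = 0.00 + 1 × 1447.00/3 ≈ 482.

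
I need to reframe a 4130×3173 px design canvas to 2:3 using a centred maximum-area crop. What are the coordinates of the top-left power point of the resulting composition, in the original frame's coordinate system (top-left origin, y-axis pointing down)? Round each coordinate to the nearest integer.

4130/3173 > 2/3, so the 2:3 crop keeps the full height 3173 and trims width to 3173 × 2/3 = 2115.33 px.
Left offset = (4130 − 2115.33)/2 = 1007.33 px; top offset = 0.
Top-left is one-third across and one-third down within the crop:
x = 1007.33 + 1 × 2115.33/3 ≈ 1712; y = 0.00 + 1 × 3173.00/3 ≈ 1058.

(1712, 1058)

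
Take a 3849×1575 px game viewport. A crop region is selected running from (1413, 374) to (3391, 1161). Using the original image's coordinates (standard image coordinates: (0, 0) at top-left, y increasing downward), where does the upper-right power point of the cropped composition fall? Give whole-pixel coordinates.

Crop width = 3391 − 1413 = 1978 px; one third is 659.33 px.
Crop height = 1161 − 374 = 787 px; one third is 262.33 px.
The upper-right point is two-thirds across and one-third down within the crop:
x = 1413 + 2 × 659.33 ≈ 2732; y = 374 + 1 × 262.33 ≈ 636.

x = 2732 px, y = 636 px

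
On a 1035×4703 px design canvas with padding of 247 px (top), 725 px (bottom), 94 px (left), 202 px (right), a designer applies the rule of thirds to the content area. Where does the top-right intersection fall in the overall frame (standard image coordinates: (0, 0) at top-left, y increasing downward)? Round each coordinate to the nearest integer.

x = 587 px, y = 1491 px

Content width = 1035 − 94 − 202 = 739 px; content height = 4703 − 247 − 725 = 3731 px.
Top-right is two-thirds across and one-third down within the content area.
x = 94 + 2 × 739/3 = 94 + 492.67 ≈ 587
y = 247 + 1 × 3731/3 = 247 + 1243.67 ≈ 1491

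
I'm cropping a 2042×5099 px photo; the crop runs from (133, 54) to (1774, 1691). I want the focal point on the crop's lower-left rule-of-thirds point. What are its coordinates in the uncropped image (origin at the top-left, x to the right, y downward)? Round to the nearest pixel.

x = 680 px, y = 1145 px

Crop width = 1774 − 133 = 1641 px; one third is 547.00 px.
Crop height = 1691 − 54 = 1637 px; one third is 545.67 px.
The lower-left point is one-third across and two-thirds down within the crop:
x = 133 + 1 × 547.00 ≈ 680; y = 54 + 2 × 545.67 ≈ 1145.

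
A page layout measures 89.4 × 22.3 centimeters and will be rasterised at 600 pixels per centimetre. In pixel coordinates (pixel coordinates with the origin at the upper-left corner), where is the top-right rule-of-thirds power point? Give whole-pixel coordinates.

x = 35760 px, y = 4460 px

In pixels the canvas is 89.4 × 600 = 53640 wide and 22.3 × 600 = 13380 tall.
The top-right point is two-thirds across and one-third down:
x = 2 × 53640/3 ≈ 35760; y = 1 × 13380/3 ≈ 4460.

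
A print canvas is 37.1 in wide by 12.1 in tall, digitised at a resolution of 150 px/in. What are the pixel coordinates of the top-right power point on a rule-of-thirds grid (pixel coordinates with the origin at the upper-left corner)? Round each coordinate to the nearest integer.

In pixels the canvas is 37.1 × 150 = 5565 wide and 12.1 × 150 = 1815 tall.
The top-right point is two-thirds across and one-third down:
x = 2 × 5565/3 ≈ 3710; y = 1 × 1815/3 ≈ 605.

x = 3710 px, y = 605 px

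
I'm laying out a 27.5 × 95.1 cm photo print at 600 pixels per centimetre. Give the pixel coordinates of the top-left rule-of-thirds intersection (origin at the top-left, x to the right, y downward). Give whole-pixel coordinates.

(5500, 19020)

In pixels the canvas is 27.5 × 600 = 16500 wide and 95.1 × 600 = 57060 tall.
The top-left point is one-third across and one-third down:
x = 1 × 16500/3 ≈ 5500; y = 1 × 57060/3 ≈ 19020.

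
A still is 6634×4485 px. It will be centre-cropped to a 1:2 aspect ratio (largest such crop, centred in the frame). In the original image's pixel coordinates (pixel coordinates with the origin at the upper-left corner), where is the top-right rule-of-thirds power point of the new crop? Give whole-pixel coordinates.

6634/4485 > 1/2, so the 1:2 crop keeps the full height 4485 and trims width to 4485 × 1/2 = 2242.50 px.
Left offset = (6634 − 2242.50)/2 = 2195.75 px; top offset = 0.
Top-right is two-thirds across and one-third down within the crop:
x = 2195.75 + 2 × 2242.50/3 ≈ 3691; y = 0.00 + 1 × 4485.00/3 ≈ 1495.

x = 3691 px, y = 1495 px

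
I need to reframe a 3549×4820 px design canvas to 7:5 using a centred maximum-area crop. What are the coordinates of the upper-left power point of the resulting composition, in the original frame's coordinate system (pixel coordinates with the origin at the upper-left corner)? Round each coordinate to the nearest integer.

(1183, 1988)

3549/4820 < 7/5, so the 7:5 crop keeps the full width 3549 and trims height to 3549 × 5/7 = 2535.00 px.
Top offset = (4820 − 2535.00)/2 = 1142.50 px; left offset = 0.
Upper-left is one-third across and one-third down within the crop:
x = 0.00 + 1 × 3549.00/3 ≈ 1183; y = 1142.50 + 1 × 2535.00/3 ≈ 1988.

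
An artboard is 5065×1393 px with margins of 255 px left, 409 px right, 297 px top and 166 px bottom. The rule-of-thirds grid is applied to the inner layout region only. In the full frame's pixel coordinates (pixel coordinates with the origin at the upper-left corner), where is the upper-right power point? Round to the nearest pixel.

Content width = 5065 − 255 − 409 = 4401 px; content height = 1393 − 297 − 166 = 930 px.
Upper-right is two-thirds across and one-third down within the inner layout region.
x = 255 + 2 × 4401/3 = 255 + 2934.00 ≈ 3189
y = 297 + 1 × 930/3 = 297 + 310.00 ≈ 607

(3189, 607)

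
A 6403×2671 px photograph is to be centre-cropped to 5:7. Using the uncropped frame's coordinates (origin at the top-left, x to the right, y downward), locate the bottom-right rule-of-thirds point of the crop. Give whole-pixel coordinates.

6403/2671 > 5/7, so the 5:7 crop keeps the full height 2671 and trims width to 2671 × 5/7 = 1907.86 px.
Left offset = (6403 − 1907.86)/2 = 2247.57 px; top offset = 0.
Bottom-right is two-thirds across and two-thirds down within the crop:
x = 2247.57 + 2 × 1907.86/3 ≈ 3519; y = 0.00 + 2 × 2671.00/3 ≈ 1781.

(3519, 1781)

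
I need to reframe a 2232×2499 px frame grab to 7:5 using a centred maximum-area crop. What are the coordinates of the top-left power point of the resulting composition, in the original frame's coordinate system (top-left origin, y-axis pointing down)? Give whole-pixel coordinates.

2232/2499 < 7/5, so the 7:5 crop keeps the full width 2232 and trims height to 2232 × 5/7 = 1594.29 px.
Top offset = (2499 − 1594.29)/2 = 452.36 px; left offset = 0.
Top-left is one-third across and one-third down within the crop:
x = 0.00 + 1 × 2232.00/3 ≈ 744; y = 452.36 + 1 × 1594.29/3 ≈ 984.

(744, 984)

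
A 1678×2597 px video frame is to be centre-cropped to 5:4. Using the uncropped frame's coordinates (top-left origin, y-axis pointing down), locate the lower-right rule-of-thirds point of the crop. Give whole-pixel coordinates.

(1119, 1522)

1678/2597 < 5/4, so the 5:4 crop keeps the full width 1678 and trims height to 1678 × 4/5 = 1342.40 px.
Top offset = (2597 − 1342.40)/2 = 627.30 px; left offset = 0.
Lower-right is two-thirds across and two-thirds down within the crop:
x = 0.00 + 2 × 1678.00/3 ≈ 1119; y = 627.30 + 2 × 1342.40/3 ≈ 1522.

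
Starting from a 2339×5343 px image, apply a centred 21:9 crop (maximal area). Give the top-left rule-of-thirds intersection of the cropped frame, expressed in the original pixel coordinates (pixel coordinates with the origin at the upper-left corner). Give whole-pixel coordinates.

2339/5343 < 21/9, so the 21:9 crop keeps the full width 2339 and trims height to 2339 × 9/21 = 1002.43 px.
Top offset = (5343 − 1002.43)/2 = 2170.29 px; left offset = 0.
Top-left is one-third across and one-third down within the crop:
x = 0.00 + 1 × 2339.00/3 ≈ 780; y = 2170.29 + 1 × 1002.43/3 ≈ 2504.

(780, 2504)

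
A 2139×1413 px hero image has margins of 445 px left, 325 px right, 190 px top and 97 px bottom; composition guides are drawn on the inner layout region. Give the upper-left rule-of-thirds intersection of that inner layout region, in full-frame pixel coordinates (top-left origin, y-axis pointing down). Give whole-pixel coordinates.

x = 901 px, y = 565 px

Content width = 2139 − 445 − 325 = 1369 px; content height = 1413 − 190 − 97 = 1126 px.
Upper-left is one-third across and one-third down within the inner layout region.
x = 445 + 1 × 1369/3 = 445 + 456.33 ≈ 901
y = 190 + 1 × 1126/3 = 190 + 375.33 ≈ 565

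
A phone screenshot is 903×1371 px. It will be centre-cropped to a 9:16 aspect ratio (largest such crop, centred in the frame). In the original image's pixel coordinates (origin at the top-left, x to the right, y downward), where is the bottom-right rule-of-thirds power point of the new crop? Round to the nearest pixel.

x = 580 px, y = 914 px

903/1371 > 9/16, so the 9:16 crop keeps the full height 1371 and trims width to 1371 × 9/16 = 771.19 px.
Left offset = (903 − 771.19)/2 = 65.91 px; top offset = 0.
Bottom-right is two-thirds across and two-thirds down within the crop:
x = 65.91 + 2 × 771.19/3 ≈ 580; y = 0.00 + 2 × 1371.00/3 ≈ 914.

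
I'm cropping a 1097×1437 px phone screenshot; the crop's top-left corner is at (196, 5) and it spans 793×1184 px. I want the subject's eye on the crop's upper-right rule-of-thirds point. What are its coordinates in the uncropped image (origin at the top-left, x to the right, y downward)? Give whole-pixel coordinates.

One third of the crop width 793 is 264.33 px.
One third of the crop height 1184 is 394.67 px.
The upper-right point is two-thirds across and one-third down within the crop:
x = 196 + 2 × 264.33 ≈ 725; y = 5 + 1 × 394.67 ≈ 400.

(725, 400)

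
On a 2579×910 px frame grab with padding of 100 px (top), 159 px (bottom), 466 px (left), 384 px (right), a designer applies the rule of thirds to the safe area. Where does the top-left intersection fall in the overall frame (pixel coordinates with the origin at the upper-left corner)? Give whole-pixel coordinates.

(1042, 317)

Content width = 2579 − 466 − 384 = 1729 px; content height = 910 − 100 − 159 = 651 px.
Top-left is one-third across and one-third down within the safe area.
x = 466 + 1 × 1729/3 = 466 + 576.33 ≈ 1042
y = 100 + 1 × 651/3 = 100 + 217.00 ≈ 317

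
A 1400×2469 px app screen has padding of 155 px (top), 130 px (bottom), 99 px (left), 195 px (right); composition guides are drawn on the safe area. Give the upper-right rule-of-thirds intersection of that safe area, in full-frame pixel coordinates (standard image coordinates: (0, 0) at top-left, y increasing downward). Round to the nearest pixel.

Content width = 1400 − 99 − 195 = 1106 px; content height = 2469 − 155 − 130 = 2184 px.
Upper-right is two-thirds across and one-third down within the safe area.
x = 99 + 2 × 1106/3 = 99 + 737.33 ≈ 836
y = 155 + 1 × 2184/3 = 155 + 728.00 ≈ 883

(836, 883)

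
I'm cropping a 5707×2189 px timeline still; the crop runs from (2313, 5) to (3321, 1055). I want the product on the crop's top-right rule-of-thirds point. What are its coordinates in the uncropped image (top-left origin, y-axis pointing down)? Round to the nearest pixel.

(2985, 355)

Crop width = 3321 − 2313 = 1008 px; one third is 336.00 px.
Crop height = 1055 − 5 = 1050 px; one third is 350.00 px.
The top-right point is two-thirds across and one-third down within the crop:
x = 2313 + 2 × 336.00 ≈ 2985; y = 5 + 1 × 350.00 ≈ 355.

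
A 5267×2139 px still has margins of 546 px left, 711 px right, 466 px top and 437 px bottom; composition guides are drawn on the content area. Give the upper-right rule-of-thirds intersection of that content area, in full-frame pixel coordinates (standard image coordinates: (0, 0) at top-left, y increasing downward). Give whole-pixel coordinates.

Content width = 5267 − 546 − 711 = 4010 px; content height = 2139 − 466 − 437 = 1236 px.
Upper-right is two-thirds across and one-third down within the content area.
x = 546 + 2 × 4010/3 = 546 + 2673.33 ≈ 3219
y = 466 + 1 × 1236/3 = 466 + 412.00 ≈ 878

(3219, 878)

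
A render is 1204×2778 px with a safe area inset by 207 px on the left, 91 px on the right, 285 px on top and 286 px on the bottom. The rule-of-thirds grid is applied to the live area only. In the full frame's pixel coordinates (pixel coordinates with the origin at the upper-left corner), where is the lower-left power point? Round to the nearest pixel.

Content width = 1204 − 207 − 91 = 906 px; content height = 2778 − 285 − 286 = 2207 px.
Lower-left is one-third across and two-thirds down within the live area.
x = 207 + 1 × 906/3 = 207 + 302.00 ≈ 509
y = 285 + 2 × 2207/3 = 285 + 1471.33 ≈ 1756

x = 509 px, y = 1756 px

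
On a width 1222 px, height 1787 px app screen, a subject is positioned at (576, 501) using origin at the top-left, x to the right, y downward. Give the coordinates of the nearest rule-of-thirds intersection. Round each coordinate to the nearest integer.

(407, 596)

Third lines: x ∈ {407, 815}, y ∈ {596, 1191}.
576 is closer to x = 407; 501 is closer to y = 596.
So the nearest intersection is the upper-left power point.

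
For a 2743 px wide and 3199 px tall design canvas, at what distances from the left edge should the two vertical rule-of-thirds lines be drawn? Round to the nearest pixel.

2743 / 3 = 914.33, so the vertical lines sit at one and two thirds of 2743.

914 px and 1829 px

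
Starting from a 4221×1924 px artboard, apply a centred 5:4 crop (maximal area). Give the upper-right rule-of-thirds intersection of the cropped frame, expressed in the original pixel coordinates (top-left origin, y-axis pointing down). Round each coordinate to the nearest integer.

4221/1924 > 5/4, so the 5:4 crop keeps the full height 1924 and trims width to 1924 × 5/4 = 2405.00 px.
Left offset = (4221 − 2405.00)/2 = 908.00 px; top offset = 0.
Upper-right is two-thirds across and one-third down within the crop:
x = 908.00 + 2 × 2405.00/3 ≈ 2511; y = 0.00 + 1 × 1924.00/3 ≈ 641.

(2511, 641)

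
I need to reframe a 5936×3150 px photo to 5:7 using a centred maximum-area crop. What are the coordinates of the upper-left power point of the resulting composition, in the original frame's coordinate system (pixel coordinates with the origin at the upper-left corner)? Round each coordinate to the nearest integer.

x = 2593 px, y = 1050 px

5936/3150 > 5/7, so the 5:7 crop keeps the full height 3150 and trims width to 3150 × 5/7 = 2250.00 px.
Left offset = (5936 − 2250.00)/2 = 1843.00 px; top offset = 0.
Upper-left is one-third across and one-third down within the crop:
x = 1843.00 + 1 × 2250.00/3 ≈ 2593; y = 0.00 + 1 × 3150.00/3 ≈ 1050.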